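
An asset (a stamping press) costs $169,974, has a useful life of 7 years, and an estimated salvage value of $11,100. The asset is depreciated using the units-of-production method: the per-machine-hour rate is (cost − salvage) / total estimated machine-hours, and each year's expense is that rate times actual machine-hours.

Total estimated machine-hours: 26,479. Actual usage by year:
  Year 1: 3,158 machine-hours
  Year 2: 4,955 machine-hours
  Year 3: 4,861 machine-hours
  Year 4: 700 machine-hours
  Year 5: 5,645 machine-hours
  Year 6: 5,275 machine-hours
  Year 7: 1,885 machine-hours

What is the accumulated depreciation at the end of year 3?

Depreciable base = $169,974 − $11,100 = $158,874.
Rate = $158,874 / 26,479 machine-hours = $6 per machine-hour.
Year 1: 3,158 × $6 = $18,948. Book value $151,026.
Year 2: 4,955 × $6 = $29,730. Book value $121,296.
Year 3: 4,861 × $6 = $29,166. Book value $92,130.
Accumulated through year 3 = $169,974 − $92,130 = $77,844.

$77,844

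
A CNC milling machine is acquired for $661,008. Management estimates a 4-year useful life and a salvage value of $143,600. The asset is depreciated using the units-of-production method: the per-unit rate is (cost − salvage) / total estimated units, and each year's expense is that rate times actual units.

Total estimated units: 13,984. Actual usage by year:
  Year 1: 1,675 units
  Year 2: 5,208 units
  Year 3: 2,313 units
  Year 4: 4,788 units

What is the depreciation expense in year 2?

Depreciable base = $661,008 − $143,600 = $517,408.
Rate = $517,408 / 13,984 units = $37 per unit.
Year 1: 1,675 × $37 = $61,975. Book value $599,033.
Year 2: 5,208 × $37 = $192,696. Book value $406,337.

$192,696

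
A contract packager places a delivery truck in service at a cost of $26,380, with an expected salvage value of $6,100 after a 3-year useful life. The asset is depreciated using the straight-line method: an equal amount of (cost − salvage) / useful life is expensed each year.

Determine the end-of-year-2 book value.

$12,860

Depreciable base = $26,380 − $6,100 = $20,280.
Annual expense = $20,280 / 3 = $6,760.
End of year 1: book value $19,620.
End of year 2: book value $12,860.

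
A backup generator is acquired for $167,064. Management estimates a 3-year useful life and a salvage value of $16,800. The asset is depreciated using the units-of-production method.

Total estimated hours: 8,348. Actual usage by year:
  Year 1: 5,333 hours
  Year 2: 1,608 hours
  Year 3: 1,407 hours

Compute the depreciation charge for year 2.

$28,944

Depreciable base = $167,064 − $16,800 = $150,264.
Rate = $150,264 / 8,348 hours = $18 per hour.
Year 1: 5,333 × $18 = $95,994. Book value $71,070.
Year 2: 1,608 × $18 = $28,944. Book value $42,126.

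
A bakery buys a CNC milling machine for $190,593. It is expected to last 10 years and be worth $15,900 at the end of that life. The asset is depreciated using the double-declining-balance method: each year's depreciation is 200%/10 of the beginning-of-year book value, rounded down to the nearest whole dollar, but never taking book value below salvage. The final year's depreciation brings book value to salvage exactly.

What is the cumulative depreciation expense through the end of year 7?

$150,621

Depreciable base = $190,593 − $15,900 = $174,693.
Year 1: ⌊$190,593 × 200%/10⌋ = $38,118. Book value $152,475.
Year 2: ⌊$152,475 × 200%/10⌋ = $30,495. Book value $121,980.
Year 3: ⌊$121,980 × 200%/10⌋ = $24,396. Book value $97,584.
Year 4: ⌊$97,584 × 200%/10⌋ = $19,516. Book value $78,068.
Year 5: ⌊$78,068 × 200%/10⌋ = $15,613. Book value $62,455.
Year 6: ⌊$62,455 × 200%/10⌋ = $12,491. Book value $49,964.
Year 7: ⌊$49,964 × 200%/10⌋ = $9,992. Book value $39,972.
Accumulated through year 7 = $190,593 − $39,972 = $150,621.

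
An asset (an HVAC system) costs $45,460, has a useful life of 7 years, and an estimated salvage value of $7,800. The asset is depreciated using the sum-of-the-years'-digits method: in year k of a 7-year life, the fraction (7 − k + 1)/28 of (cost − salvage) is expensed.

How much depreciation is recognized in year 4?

$5,380

Depreciable base = $45,460 − $7,800 = $37,660.
Sum of the years' digits = 7+6+5+4+3+2+1 = 28.
Year 1: $37,660 × 7/28 = $9,415. Book value $36,045.
Year 2: $37,660 × 6/28 = $8,070. Book value $27,975.
Year 3: $37,660 × 5/28 = $6,725. Book value $21,250.
Year 4: $37,660 × 4/28 = $5,380. Book value $15,870.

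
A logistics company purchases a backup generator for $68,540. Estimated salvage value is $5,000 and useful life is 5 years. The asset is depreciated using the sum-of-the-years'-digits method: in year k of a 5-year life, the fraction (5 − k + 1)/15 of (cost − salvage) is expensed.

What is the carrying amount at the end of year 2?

$30,416

Depreciable base = $68,540 − $5,000 = $63,540.
Sum of the years' digits = 5+4+3+2+1 = 15.
Year 1: $63,540 × 5/15 = $21,180. Book value $47,360.
Year 2: $63,540 × 4/15 = $16,944. Book value $30,416.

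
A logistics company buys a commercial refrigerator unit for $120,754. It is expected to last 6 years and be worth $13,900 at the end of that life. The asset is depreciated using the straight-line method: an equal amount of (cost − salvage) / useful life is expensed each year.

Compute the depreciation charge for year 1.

Depreciable base = $120,754 − $13,900 = $106,854.
Annual expense = $106,854 / 6 = $17,809.

$17,809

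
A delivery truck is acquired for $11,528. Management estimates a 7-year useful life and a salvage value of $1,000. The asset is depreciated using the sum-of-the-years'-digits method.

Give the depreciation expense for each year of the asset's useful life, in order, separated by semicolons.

$2,632; $2,256; $1,880; $1,504; $1,128; $752; $376

Depreciable base = $11,528 − $1,000 = $10,528.
Sum of the years' digits = 7+6+5+4+3+2+1 = 28.
Year 1: $10,528 × 7/28 = $2,632. Book value $8,896.
Year 2: $10,528 × 6/28 = $2,256. Book value $6,640.
Year 3: $10,528 × 5/28 = $1,880. Book value $4,760.
Year 4: $10,528 × 4/28 = $1,504. Book value $3,256.
Year 5: $10,528 × 3/28 = $1,128. Book value $2,128.
Year 6: $10,528 × 2/28 = $752. Book value $1,376.
Year 7: $10,528 × 1/28 = $376. Book value $1,000.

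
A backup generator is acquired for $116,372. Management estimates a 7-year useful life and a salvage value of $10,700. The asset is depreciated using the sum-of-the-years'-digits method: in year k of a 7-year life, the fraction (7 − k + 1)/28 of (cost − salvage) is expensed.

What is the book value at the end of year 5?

$22,022

Depreciable base = $116,372 − $10,700 = $105,672.
Sum of the years' digits = 7+6+5+4+3+2+1 = 28.
Year 1: $105,672 × 7/28 = $26,418. Book value $89,954.
Year 2: $105,672 × 6/28 = $22,644. Book value $67,310.
Year 3: $105,672 × 5/28 = $18,870. Book value $48,440.
Year 4: $105,672 × 4/28 = $15,096. Book value $33,344.
Year 5: $105,672 × 3/28 = $11,322. Book value $22,022.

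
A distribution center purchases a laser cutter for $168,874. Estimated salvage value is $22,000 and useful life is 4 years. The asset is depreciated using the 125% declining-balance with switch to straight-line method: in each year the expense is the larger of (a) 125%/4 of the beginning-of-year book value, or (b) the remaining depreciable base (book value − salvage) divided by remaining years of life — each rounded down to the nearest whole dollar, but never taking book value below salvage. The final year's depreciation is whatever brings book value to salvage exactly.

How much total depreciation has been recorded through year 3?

$117,964

Depreciable base = $168,874 − $22,000 = $146,874.
Year 1: DB = ⌊$168,874 × 125%/4⌋ = $52,773; SL = ⌊$146,874/4⌋ = $36,718 → take DB $52,773. Book value $116,101.
Year 2: DB = ⌊$116,101 × 125%/4⌋ = $36,281; SL = ⌊$94,101/3⌋ = $31,367 → take DB $36,281. Book value $79,820.
Year 3: DB = ⌊$79,820 × 125%/4⌋ = $24,943; SL = ⌊$57,820/2⌋ = $28,910 → take SL $28,910. Book value $50,910.
Accumulated through year 3 = $168,874 − $50,910 = $117,964.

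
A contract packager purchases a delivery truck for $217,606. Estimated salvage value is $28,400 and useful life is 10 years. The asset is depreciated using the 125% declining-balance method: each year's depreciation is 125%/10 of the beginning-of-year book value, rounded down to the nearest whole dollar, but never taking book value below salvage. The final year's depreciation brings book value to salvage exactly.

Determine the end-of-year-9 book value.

$65,428

Depreciable base = $217,606 − $28,400 = $189,206.
Year 1: ⌊$217,606 × 125%/10⌋ = $27,200. Book value $190,406.
Year 2: ⌊$190,406 × 125%/10⌋ = $23,800. Book value $166,606.
Year 3: ⌊$166,606 × 125%/10⌋ = $20,825. Book value $145,781.
Year 4: ⌊$145,781 × 125%/10⌋ = $18,222. Book value $127,559.
Year 5: ⌊$127,559 × 125%/10⌋ = $15,944. Book value $111,615.
Year 6: ⌊$111,615 × 125%/10⌋ = $13,951. Book value $97,664.
Year 7: ⌊$97,664 × 125%/10⌋ = $12,208. Book value $85,456.
Year 8: ⌊$85,456 × 125%/10⌋ = $10,682. Book value $74,774.
Year 9: ⌊$74,774 × 125%/10⌋ = $9,346. Book value $65,428.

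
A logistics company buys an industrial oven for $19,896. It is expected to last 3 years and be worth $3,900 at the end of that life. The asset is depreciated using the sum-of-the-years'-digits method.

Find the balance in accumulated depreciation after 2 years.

Depreciable base = $19,896 − $3,900 = $15,996.
Sum of the years' digits = 3+2+1 = 6.
Year 1: $15,996 × 3/6 = $7,998. Book value $11,898.
Year 2: $15,996 × 2/6 = $5,332. Book value $6,566.
Accumulated through year 2 = $19,896 − $6,566 = $13,330.

$13,330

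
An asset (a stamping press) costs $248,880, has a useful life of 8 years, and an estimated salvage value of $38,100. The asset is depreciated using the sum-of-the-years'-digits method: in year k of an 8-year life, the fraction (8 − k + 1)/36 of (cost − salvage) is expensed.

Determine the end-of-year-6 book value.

Depreciable base = $248,880 − $38,100 = $210,780.
Sum of the years' digits = 8+7+6+5+4+3+2+1 = 36.
Year 1: $210,780 × 8/36 = $46,840. Book value $202,040.
Year 2: $210,780 × 7/36 = $40,985. Book value $161,055.
Year 3: $210,780 × 6/36 = $35,130. Book value $125,925.
Year 4: $210,780 × 5/36 = $29,275. Book value $96,650.
Year 5: $210,780 × 4/36 = $23,420. Book value $73,230.
Year 6: $210,780 × 3/36 = $17,565. Book value $55,665.

$55,665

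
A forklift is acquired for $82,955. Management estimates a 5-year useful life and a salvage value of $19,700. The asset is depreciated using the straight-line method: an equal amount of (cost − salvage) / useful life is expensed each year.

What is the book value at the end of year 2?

Depreciable base = $82,955 − $19,700 = $63,255.
Annual expense = $63,255 / 5 = $12,651.
End of year 1: book value $70,304.
End of year 2: book value $57,653.

$57,653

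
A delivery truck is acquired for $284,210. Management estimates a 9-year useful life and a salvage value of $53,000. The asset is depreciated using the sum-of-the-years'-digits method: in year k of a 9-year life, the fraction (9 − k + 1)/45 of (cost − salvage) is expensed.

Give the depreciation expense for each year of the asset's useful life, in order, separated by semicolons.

$46,242; $41,104; $35,966; $30,828; $25,690; $20,552; $15,414; $10,276; $5,138

Depreciable base = $284,210 − $53,000 = $231,210.
Sum of the years' digits = 9+8+7+6+5+4+3+2+1 = 45.
Year 1: $231,210 × 9/45 = $46,242. Book value $237,968.
Year 2: $231,210 × 8/45 = $41,104. Book value $196,864.
Year 3: $231,210 × 7/45 = $35,966. Book value $160,898.
Year 4: $231,210 × 6/45 = $30,828. Book value $130,070.
Year 5: $231,210 × 5/45 = $25,690. Book value $104,380.
Year 6: $231,210 × 4/45 = $20,552. Book value $83,828.
Year 7: $231,210 × 3/45 = $15,414. Book value $68,414.
Year 8: $231,210 × 2/45 = $10,276. Book value $58,138.
Year 9: $231,210 × 1/45 = $5,138. Book value $53,000.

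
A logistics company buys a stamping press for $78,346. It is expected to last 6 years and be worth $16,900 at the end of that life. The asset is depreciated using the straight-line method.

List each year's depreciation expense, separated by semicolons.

$10,241; $10,241; $10,241; $10,241; $10,241; $10,241

Depreciable base = $78,346 − $16,900 = $61,446.
Annual expense = $61,446 / 6 = $10,241.
End of year 1: book value $68,105.
End of year 2: book value $57,864.
End of year 3: book value $47,623.
End of year 4: book value $37,382.
End of year 5: book value $27,141.
End of year 6: book value $16,900.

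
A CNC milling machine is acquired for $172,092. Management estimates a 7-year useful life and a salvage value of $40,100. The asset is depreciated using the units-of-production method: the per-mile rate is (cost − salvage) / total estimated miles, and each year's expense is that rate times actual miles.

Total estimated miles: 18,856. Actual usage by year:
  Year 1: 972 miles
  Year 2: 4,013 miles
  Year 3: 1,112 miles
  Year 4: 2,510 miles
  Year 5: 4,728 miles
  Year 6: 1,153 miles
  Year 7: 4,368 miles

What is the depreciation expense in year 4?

$17,570

Depreciable base = $172,092 − $40,100 = $131,992.
Rate = $131,992 / 18,856 miles = $7 per mile.
Year 1: 972 × $7 = $6,804. Book value $165,288.
Year 2: 4,013 × $7 = $28,091. Book value $137,197.
Year 3: 1,112 × $7 = $7,784. Book value $129,413.
Year 4: 2,510 × $7 = $17,570. Book value $111,843.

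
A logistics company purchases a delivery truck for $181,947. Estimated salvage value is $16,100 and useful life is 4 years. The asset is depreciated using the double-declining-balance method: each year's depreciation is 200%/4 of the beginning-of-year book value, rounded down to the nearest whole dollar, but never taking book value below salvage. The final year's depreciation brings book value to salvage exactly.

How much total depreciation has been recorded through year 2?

Depreciable base = $181,947 − $16,100 = $165,847.
Year 1: ⌊$181,947 × 200%/4⌋ = $90,973. Book value $90,974.
Year 2: ⌊$90,974 × 200%/4⌋ = $45,487. Book value $45,487.
Accumulated through year 2 = $181,947 − $45,487 = $136,460.

$136,460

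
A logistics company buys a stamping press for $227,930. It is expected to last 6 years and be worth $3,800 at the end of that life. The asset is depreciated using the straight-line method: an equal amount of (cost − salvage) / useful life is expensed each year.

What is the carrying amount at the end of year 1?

$190,575

Depreciable base = $227,930 − $3,800 = $224,130.
Annual expense = $224,130 / 6 = $37,355.
End of year 1: book value $190,575.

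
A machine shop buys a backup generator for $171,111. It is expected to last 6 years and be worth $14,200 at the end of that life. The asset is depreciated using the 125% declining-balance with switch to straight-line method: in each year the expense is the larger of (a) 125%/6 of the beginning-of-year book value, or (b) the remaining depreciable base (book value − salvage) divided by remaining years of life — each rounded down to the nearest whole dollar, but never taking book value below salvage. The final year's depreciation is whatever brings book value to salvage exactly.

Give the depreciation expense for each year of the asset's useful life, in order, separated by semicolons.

$35,648; $28,221; $23,260; $23,260; $23,261; $23,261

Depreciable base = $171,111 − $14,200 = $156,911.
Year 1: DB = ⌊$171,111 × 125%/6⌋ = $35,648; SL = ⌊$156,911/6⌋ = $26,151 → take DB $35,648. Book value $135,463.
Year 2: DB = ⌊$135,463 × 125%/6⌋ = $28,221; SL = ⌊$121,263/5⌋ = $24,252 → take DB $28,221. Book value $107,242.
Year 3: DB = ⌊$107,242 × 125%/6⌋ = $22,342; SL = ⌊$93,042/4⌋ = $23,260 → take SL $23,260. Book value $83,982.
Year 4: DB = ⌊$83,982 × 125%/6⌋ = $17,496; SL = ⌊$69,782/3⌋ = $23,260 → take SL $23,260. Book value $60,722.
Year 5: DB = ⌊$60,722 × 125%/6⌋ = $12,650; SL = ⌊$46,522/2⌋ = $23,261 → take SL $23,261. Book value $37,461.
Year 6 (final): $37,461 − $14,200 = $23,261. Book value $14,200.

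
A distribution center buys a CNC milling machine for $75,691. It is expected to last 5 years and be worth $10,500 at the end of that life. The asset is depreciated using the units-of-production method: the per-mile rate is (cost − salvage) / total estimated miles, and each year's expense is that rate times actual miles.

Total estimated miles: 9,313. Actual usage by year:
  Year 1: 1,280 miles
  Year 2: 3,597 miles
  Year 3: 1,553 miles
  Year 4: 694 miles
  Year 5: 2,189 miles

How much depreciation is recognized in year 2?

$25,179

Depreciable base = $75,691 − $10,500 = $65,191.
Rate = $65,191 / 9,313 miles = $7 per mile.
Year 1: 1,280 × $7 = $8,960. Book value $66,731.
Year 2: 3,597 × $7 = $25,179. Book value $41,552.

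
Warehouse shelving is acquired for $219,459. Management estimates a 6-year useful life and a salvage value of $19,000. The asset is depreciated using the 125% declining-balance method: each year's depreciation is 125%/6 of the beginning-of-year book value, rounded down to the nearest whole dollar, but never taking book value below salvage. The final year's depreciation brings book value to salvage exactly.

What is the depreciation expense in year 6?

$49,245

Depreciable base = $219,459 − $19,000 = $200,459.
Year 1: ⌊$219,459 × 125%/6⌋ = $45,720. Book value $173,739.
Year 2: ⌊$173,739 × 125%/6⌋ = $36,195. Book value $137,544.
Year 3: ⌊$137,544 × 125%/6⌋ = $28,655. Book value $108,889.
Year 4: ⌊$108,889 × 125%/6⌋ = $22,685. Book value $86,204.
Year 5: ⌊$86,204 × 125%/6⌋ = $17,959. Book value $68,245.
Year 6 (final): $68,245 − $19,000 = $49,245. Book value $19,000.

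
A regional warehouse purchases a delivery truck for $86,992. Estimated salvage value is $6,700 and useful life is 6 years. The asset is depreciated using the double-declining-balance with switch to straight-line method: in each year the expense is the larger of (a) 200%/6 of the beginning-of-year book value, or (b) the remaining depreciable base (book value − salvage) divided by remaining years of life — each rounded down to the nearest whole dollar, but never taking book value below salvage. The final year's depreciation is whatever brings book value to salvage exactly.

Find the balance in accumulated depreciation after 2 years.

Depreciable base = $86,992 − $6,700 = $80,292.
Year 1: DB = ⌊$86,992 × 200%/6⌋ = $28,997; SL = ⌊$80,292/6⌋ = $13,382 → take DB $28,997. Book value $57,995.
Year 2: DB = ⌊$57,995 × 200%/6⌋ = $19,331; SL = ⌊$51,295/5⌋ = $10,259 → take DB $19,331. Book value $38,664.
Accumulated through year 2 = $86,992 − $38,664 = $48,328.

$48,328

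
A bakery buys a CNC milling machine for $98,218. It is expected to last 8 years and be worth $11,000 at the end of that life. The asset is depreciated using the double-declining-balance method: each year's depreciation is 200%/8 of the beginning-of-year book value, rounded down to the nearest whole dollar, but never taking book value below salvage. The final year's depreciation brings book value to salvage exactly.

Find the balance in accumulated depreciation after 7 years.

$85,107

Depreciable base = $98,218 − $11,000 = $87,218.
Year 1: ⌊$98,218 × 200%/8⌋ = $24,554. Book value $73,664.
Year 2: ⌊$73,664 × 200%/8⌋ = $18,416. Book value $55,248.
Year 3: ⌊$55,248 × 200%/8⌋ = $13,812. Book value $41,436.
Year 4: ⌊$41,436 × 200%/8⌋ = $10,359. Book value $31,077.
Year 5: ⌊$31,077 × 200%/8⌋ = $7,769. Book value $23,308.
Year 6: ⌊$23,308 × 200%/8⌋ = $5,827. Book value $17,481.
Year 7: ⌊$17,481 × 200%/8⌋ = $4,370. Book value $13,111.
Accumulated through year 7 = $98,218 − $13,111 = $85,107.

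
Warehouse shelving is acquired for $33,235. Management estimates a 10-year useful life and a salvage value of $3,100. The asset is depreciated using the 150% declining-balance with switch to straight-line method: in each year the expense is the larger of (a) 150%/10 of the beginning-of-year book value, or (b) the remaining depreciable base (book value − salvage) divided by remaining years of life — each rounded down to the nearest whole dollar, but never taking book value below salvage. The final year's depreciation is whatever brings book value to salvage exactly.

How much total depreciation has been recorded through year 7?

Depreciable base = $33,235 − $3,100 = $30,135.
Year 1: DB = ⌊$33,235 × 150%/10⌋ = $4,985; SL = ⌊$30,135/10⌋ = $3,013 → take DB $4,985. Book value $28,250.
Year 2: DB = ⌊$28,250 × 150%/10⌋ = $4,237; SL = ⌊$25,150/9⌋ = $2,794 → take DB $4,237. Book value $24,013.
Year 3: DB = ⌊$24,013 × 150%/10⌋ = $3,601; SL = ⌊$20,913/8⌋ = $2,614 → take DB $3,601. Book value $20,412.
Year 4: DB = ⌊$20,412 × 150%/10⌋ = $3,061; SL = ⌊$17,312/7⌋ = $2,473 → take DB $3,061. Book value $17,351.
Year 5: DB = ⌊$17,351 × 150%/10⌋ = $2,602; SL = ⌊$14,251/6⌋ = $2,375 → take DB $2,602. Book value $14,749.
Year 6: DB = ⌊$14,749 × 150%/10⌋ = $2,212; SL = ⌊$11,649/5⌋ = $2,329 → take SL $2,329. Book value $12,420.
Year 7: DB = ⌊$12,420 × 150%/10⌋ = $1,863; SL = ⌊$9,320/4⌋ = $2,330 → take SL $2,330. Book value $10,090.
Accumulated through year 7 = $33,235 − $10,090 = $23,145.

$23,145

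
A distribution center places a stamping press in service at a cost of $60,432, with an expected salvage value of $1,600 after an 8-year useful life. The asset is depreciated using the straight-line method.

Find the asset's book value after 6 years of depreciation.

$16,308

Depreciable base = $60,432 − $1,600 = $58,832.
Annual expense = $58,832 / 8 = $7,354.
End of year 1: book value $53,078.
End of year 2: book value $45,724.
End of year 3: book value $38,370.
End of year 4: book value $31,016.
End of year 5: book value $23,662.
End of year 6: book value $16,308.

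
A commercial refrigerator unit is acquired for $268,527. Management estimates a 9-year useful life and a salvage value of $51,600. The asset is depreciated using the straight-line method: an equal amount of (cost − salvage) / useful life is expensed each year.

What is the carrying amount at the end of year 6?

Depreciable base = $268,527 − $51,600 = $216,927.
Annual expense = $216,927 / 9 = $24,103.
End of year 1: book value $244,424.
End of year 2: book value $220,321.
End of year 3: book value $196,218.
End of year 4: book value $172,115.
End of year 5: book value $148,012.
End of year 6: book value $123,909.

$123,909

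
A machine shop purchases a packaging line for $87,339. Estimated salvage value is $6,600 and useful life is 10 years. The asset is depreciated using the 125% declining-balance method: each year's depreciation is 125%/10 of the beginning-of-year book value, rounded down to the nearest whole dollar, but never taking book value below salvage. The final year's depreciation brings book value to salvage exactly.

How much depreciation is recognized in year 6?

$5,599

Depreciable base = $87,339 − $6,600 = $80,739.
Year 1: ⌊$87,339 × 125%/10⌋ = $10,917. Book value $76,422.
Year 2: ⌊$76,422 × 125%/10⌋ = $9,552. Book value $66,870.
Year 3: ⌊$66,870 × 125%/10⌋ = $8,358. Book value $58,512.
Year 4: ⌊$58,512 × 125%/10⌋ = $7,314. Book value $51,198.
Year 5: ⌊$51,198 × 125%/10⌋ = $6,399. Book value $44,799.
Year 6: ⌊$44,799 × 125%/10⌋ = $5,599. Book value $39,200.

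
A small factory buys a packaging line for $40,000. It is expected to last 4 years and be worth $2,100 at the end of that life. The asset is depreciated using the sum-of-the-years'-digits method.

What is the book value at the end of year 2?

Depreciable base = $40,000 − $2,100 = $37,900.
Sum of the years' digits = 4+3+2+1 = 10.
Year 1: $37,900 × 4/10 = $15,160. Book value $24,840.
Year 2: $37,900 × 3/10 = $11,370. Book value $13,470.

$13,470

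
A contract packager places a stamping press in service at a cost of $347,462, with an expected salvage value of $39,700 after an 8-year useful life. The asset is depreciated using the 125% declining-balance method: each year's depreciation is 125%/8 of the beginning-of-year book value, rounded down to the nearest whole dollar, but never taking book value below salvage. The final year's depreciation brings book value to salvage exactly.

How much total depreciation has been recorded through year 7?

Depreciable base = $347,462 − $39,700 = $307,762.
Year 1: ⌊$347,462 × 125%/8⌋ = $54,290. Book value $293,172.
Year 2: ⌊$293,172 × 125%/8⌋ = $45,808. Book value $247,364.
Year 3: ⌊$247,364 × 125%/8⌋ = $38,650. Book value $208,714.
Year 4: ⌊$208,714 × 125%/8⌋ = $32,611. Book value $176,103.
Year 5: ⌊$176,103 × 125%/8⌋ = $27,516. Book value $148,587.
Year 6: ⌊$148,587 × 125%/8⌋ = $23,216. Book value $125,371.
Year 7: ⌊$125,371 × 125%/8⌋ = $19,589. Book value $105,782.
Accumulated through year 7 = $347,462 − $105,782 = $241,680.

$241,680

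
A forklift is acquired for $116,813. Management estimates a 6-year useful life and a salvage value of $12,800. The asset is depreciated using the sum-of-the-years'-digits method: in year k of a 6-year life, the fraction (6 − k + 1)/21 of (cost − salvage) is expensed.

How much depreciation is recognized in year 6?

$4,953

Depreciable base = $116,813 − $12,800 = $104,013.
Sum of the years' digits = 6+5+4+3+2+1 = 21.
Year 1: $104,013 × 6/21 = $29,718. Book value $87,095.
Year 2: $104,013 × 5/21 = $24,765. Book value $62,330.
Year 3: $104,013 × 4/21 = $19,812. Book value $42,518.
Year 4: $104,013 × 3/21 = $14,859. Book value $27,659.
Year 5: $104,013 × 2/21 = $9,906. Book value $17,753.
Year 6: $104,013 × 1/21 = $4,953. Book value $12,800.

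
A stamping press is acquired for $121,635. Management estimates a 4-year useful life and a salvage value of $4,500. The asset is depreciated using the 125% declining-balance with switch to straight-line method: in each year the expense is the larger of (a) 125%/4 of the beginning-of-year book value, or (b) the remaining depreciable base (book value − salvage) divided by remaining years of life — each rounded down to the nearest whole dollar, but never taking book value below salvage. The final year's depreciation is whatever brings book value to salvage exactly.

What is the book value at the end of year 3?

Depreciable base = $121,635 − $4,500 = $117,135.
Year 1: DB = ⌊$121,635 × 125%/4⌋ = $38,010; SL = ⌊$117,135/4⌋ = $29,283 → take DB $38,010. Book value $83,625.
Year 2: DB = ⌊$83,625 × 125%/4⌋ = $26,132; SL = ⌊$79,125/3⌋ = $26,375 → take SL $26,375. Book value $57,250.
Year 3: DB = ⌊$57,250 × 125%/4⌋ = $17,890; SL = ⌊$52,750/2⌋ = $26,375 → take SL $26,375. Book value $30,875.

$30,875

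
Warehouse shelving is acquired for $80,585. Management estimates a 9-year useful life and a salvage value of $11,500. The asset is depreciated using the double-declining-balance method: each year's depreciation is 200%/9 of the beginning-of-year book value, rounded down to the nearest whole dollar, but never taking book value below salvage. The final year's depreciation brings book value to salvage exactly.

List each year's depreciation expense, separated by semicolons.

Depreciable base = $80,585 − $11,500 = $69,085.
Year 1: ⌊$80,585 × 200%/9⌋ = $17,907. Book value $62,678.
Year 2: ⌊$62,678 × 200%/9⌋ = $13,928. Book value $48,750.
Year 3: ⌊$48,750 × 200%/9⌋ = $10,833. Book value $37,917.
Year 4: ⌊$37,917 × 200%/9⌋ = $8,426. Book value $29,491.
Year 5: ⌊$29,491 × 200%/9⌋ = $6,553. Book value $22,938.
Year 6: ⌊$22,938 × 200%/9⌋ = $5,097. Book value $17,841.
Year 7: ⌊$17,841 × 200%/9⌋ = $3,964. Book value $13,877.
Year 8: ⌊$13,877 × 200%/9⌋ = $3,083, capped at $2,377. Book value $11,500.
Year 9 (final): $11,500 − $11,500 = $0. Book value $11,500.

$17,907; $13,928; $10,833; $8,426; $6,553; $5,097; $3,964; $2,377; $0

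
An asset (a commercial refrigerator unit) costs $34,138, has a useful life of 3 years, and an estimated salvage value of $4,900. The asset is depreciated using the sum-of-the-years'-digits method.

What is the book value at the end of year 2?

Depreciable base = $34,138 − $4,900 = $29,238.
Sum of the years' digits = 3+2+1 = 6.
Year 1: $29,238 × 3/6 = $14,619. Book value $19,519.
Year 2: $29,238 × 2/6 = $9,746. Book value $9,773.

$9,773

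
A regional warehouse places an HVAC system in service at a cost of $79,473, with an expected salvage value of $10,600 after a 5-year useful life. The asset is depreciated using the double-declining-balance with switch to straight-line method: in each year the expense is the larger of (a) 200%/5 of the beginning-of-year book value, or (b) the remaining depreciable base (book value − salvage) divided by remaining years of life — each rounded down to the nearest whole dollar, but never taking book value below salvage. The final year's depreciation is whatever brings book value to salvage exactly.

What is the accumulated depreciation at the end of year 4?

Depreciable base = $79,473 − $10,600 = $68,873.
Year 1: DB = ⌊$79,473 × 200%/5⌋ = $31,789; SL = ⌊$68,873/5⌋ = $13,774 → take DB $31,789. Book value $47,684.
Year 2: DB = ⌊$47,684 × 200%/5⌋ = $19,073; SL = ⌊$37,084/4⌋ = $9,271 → take DB $19,073. Book value $28,611.
Year 3: DB = ⌊$28,611 × 200%/5⌋ = $11,444; SL = ⌊$18,011/3⌋ = $6,003 → take DB $11,444. Book value $17,167.
Year 4: DB = ⌊$17,167 × 200%/5⌋ = $6,866; SL = ⌊$6,567/2⌋ = $3,283 → take DB $6,866, capped at $6,567. Book value $10,600.
Accumulated through year 4 = $79,473 − $10,600 = $68,873.

$68,873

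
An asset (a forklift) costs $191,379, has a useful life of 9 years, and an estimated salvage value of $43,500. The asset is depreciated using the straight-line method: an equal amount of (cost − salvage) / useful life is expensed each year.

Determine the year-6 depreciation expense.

Depreciable base = $191,379 − $43,500 = $147,879.
Annual expense = $147,879 / 9 = $16,431.

$16,431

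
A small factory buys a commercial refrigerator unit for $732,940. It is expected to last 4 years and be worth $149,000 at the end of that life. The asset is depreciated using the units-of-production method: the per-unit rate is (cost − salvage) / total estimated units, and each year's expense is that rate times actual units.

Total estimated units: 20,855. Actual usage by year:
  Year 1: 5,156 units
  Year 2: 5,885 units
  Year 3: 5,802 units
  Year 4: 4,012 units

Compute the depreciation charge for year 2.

$164,780

Depreciable base = $732,940 − $149,000 = $583,940.
Rate = $583,940 / 20,855 units = $28 per unit.
Year 1: 5,156 × $28 = $144,368. Book value $588,572.
Year 2: 5,885 × $28 = $164,780. Book value $423,792.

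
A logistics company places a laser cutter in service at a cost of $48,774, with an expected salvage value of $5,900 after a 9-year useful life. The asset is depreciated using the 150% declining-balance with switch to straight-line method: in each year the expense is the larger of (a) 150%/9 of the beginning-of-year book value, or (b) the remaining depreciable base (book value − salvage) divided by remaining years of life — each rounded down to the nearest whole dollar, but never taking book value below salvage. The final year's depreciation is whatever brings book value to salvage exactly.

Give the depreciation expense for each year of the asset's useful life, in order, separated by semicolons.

Depreciable base = $48,774 − $5,900 = $42,874.
Year 1: DB = ⌊$48,774 × 150%/9⌋ = $8,129; SL = ⌊$42,874/9⌋ = $4,763 → take DB $8,129. Book value $40,645.
Year 2: DB = ⌊$40,645 × 150%/9⌋ = $6,774; SL = ⌊$34,745/8⌋ = $4,343 → take DB $6,774. Book value $33,871.
Year 3: DB = ⌊$33,871 × 150%/9⌋ = $5,645; SL = ⌊$27,971/7⌋ = $3,995 → take DB $5,645. Book value $28,226.
Year 4: DB = ⌊$28,226 × 150%/9⌋ = $4,704; SL = ⌊$22,326/6⌋ = $3,721 → take DB $4,704. Book value $23,522.
Year 5: DB = ⌊$23,522 × 150%/9⌋ = $3,920; SL = ⌊$17,622/5⌋ = $3,524 → take DB $3,920. Book value $19,602.
Year 6: DB = ⌊$19,602 × 150%/9⌋ = $3,267; SL = ⌊$13,702/4⌋ = $3,425 → take SL $3,425. Book value $16,177.
Year 7: DB = ⌊$16,177 × 150%/9⌋ = $2,696; SL = ⌊$10,277/3⌋ = $3,425 → take SL $3,425. Book value $12,752.
Year 8: DB = ⌊$12,752 × 150%/9⌋ = $2,125; SL = ⌊$6,852/2⌋ = $3,426 → take SL $3,426. Book value $9,326.
Year 9 (final): $9,326 − $5,900 = $3,426. Book value $5,900.

$8,129; $6,774; $5,645; $4,704; $3,920; $3,425; $3,425; $3,426; $3,426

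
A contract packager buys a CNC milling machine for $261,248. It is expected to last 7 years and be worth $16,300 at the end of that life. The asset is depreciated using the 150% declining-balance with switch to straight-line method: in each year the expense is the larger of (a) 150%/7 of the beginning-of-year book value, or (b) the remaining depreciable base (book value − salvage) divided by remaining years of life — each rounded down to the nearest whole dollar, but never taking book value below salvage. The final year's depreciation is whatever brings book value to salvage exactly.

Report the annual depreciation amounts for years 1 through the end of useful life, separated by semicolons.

Depreciable base = $261,248 − $16,300 = $244,948.
Year 1: DB = ⌊$261,248 × 150%/7⌋ = $55,981; SL = ⌊$244,948/7⌋ = $34,992 → take DB $55,981. Book value $205,267.
Year 2: DB = ⌊$205,267 × 150%/7⌋ = $43,985; SL = ⌊$188,967/6⌋ = $31,494 → take DB $43,985. Book value $161,282.
Year 3: DB = ⌊$161,282 × 150%/7⌋ = $34,560; SL = ⌊$144,982/5⌋ = $28,996 → take DB $34,560. Book value $126,722.
Year 4: DB = ⌊$126,722 × 150%/7⌋ = $27,154; SL = ⌊$110,422/4⌋ = $27,605 → take SL $27,605. Book value $99,117.
Year 5: DB = ⌊$99,117 × 150%/7⌋ = $21,239; SL = ⌊$82,817/3⌋ = $27,605 → take SL $27,605. Book value $71,512.
Year 6: DB = ⌊$71,512 × 150%/7⌋ = $15,324; SL = ⌊$55,212/2⌋ = $27,606 → take SL $27,606. Book value $43,906.
Year 7 (final): $43,906 − $16,300 = $27,606. Book value $16,300.

$55,981; $43,985; $34,560; $27,605; $27,605; $27,606; $27,606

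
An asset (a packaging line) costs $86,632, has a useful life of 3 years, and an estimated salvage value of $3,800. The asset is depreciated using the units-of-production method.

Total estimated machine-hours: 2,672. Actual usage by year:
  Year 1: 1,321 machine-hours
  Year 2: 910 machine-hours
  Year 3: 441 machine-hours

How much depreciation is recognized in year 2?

Depreciable base = $86,632 − $3,800 = $82,832.
Rate = $82,832 / 2,672 machine-hours = $31 per machine-hour.
Year 1: 1,321 × $31 = $40,951. Book value $45,681.
Year 2: 910 × $31 = $28,210. Book value $17,471.

$28,210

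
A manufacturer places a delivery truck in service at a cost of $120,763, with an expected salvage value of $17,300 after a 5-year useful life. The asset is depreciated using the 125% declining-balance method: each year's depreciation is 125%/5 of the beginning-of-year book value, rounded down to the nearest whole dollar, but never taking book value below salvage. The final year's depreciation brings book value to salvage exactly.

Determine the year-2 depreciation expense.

Depreciable base = $120,763 − $17,300 = $103,463.
Year 1: ⌊$120,763 × 125%/5⌋ = $30,190. Book value $90,573.
Year 2: ⌊$90,573 × 125%/5⌋ = $22,643. Book value $67,930.

$22,643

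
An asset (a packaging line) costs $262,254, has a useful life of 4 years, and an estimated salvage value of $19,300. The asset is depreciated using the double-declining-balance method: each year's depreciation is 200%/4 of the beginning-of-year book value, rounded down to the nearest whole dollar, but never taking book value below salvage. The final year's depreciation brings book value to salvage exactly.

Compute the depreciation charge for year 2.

$65,563

Depreciable base = $262,254 − $19,300 = $242,954.
Year 1: ⌊$262,254 × 200%/4⌋ = $131,127. Book value $131,127.
Year 2: ⌊$131,127 × 200%/4⌋ = $65,563. Book value $65,564.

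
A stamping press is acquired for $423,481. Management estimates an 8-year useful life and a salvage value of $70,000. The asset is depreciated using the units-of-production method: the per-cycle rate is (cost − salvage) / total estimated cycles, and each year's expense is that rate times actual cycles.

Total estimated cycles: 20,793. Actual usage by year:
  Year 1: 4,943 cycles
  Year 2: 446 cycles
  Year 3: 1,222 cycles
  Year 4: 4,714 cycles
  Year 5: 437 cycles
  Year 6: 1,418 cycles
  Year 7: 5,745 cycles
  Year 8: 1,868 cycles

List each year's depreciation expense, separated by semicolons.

$84,031; $7,582; $20,774; $80,138; $7,429; $24,106; $97,665; $31,756

Depreciable base = $423,481 − $70,000 = $353,481.
Rate = $353,481 / 20,793 cycles = $17 per cycle.
Year 1: 4,943 × $17 = $84,031. Book value $339,450.
Year 2: 446 × $17 = $7,582. Book value $331,868.
Year 3: 1,222 × $17 = $20,774. Book value $311,094.
Year 4: 4,714 × $17 = $80,138. Book value $230,956.
Year 5: 437 × $17 = $7,429. Book value $223,527.
Year 6: 1,418 × $17 = $24,106. Book value $199,421.
Year 7: 5,745 × $17 = $97,665. Book value $101,756.
Year 8: 1,868 × $17 = $31,756. Book value $70,000.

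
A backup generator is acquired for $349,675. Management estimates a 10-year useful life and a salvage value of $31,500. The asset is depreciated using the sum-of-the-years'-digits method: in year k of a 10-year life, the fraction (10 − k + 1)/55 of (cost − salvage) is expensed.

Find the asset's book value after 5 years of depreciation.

$118,275

Depreciable base = $349,675 − $31,500 = $318,175.
Sum of the years' digits = 10+9+8+7+6+5+4+3+2+1 = 55.
Year 1: $318,175 × 10/55 = $57,850. Book value $291,825.
Year 2: $318,175 × 9/55 = $52,065. Book value $239,760.
Year 3: $318,175 × 8/55 = $46,280. Book value $193,480.
Year 4: $318,175 × 7/55 = $40,495. Book value $152,985.
Year 5: $318,175 × 6/55 = $34,710. Book value $118,275.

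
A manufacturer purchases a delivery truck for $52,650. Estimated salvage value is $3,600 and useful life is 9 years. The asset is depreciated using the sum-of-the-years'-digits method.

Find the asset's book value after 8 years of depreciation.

$4,690

Depreciable base = $52,650 − $3,600 = $49,050.
Sum of the years' digits = 9+8+7+6+5+4+3+2+1 = 45.
Year 1: $49,050 × 9/45 = $9,810. Book value $42,840.
Year 2: $49,050 × 8/45 = $8,720. Book value $34,120.
Year 3: $49,050 × 7/45 = $7,630. Book value $26,490.
Year 4: $49,050 × 6/45 = $6,540. Book value $19,950.
Year 5: $49,050 × 5/45 = $5,450. Book value $14,500.
Year 6: $49,050 × 4/45 = $4,360. Book value $10,140.
Year 7: $49,050 × 3/45 = $3,270. Book value $6,870.
Year 8: $49,050 × 2/45 = $2,180. Book value $4,690.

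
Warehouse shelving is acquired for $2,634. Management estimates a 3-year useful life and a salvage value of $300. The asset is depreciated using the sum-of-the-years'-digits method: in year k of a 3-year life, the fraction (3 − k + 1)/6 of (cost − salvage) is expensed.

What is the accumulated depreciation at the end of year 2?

Depreciable base = $2,634 − $300 = $2,334.
Sum of the years' digits = 3+2+1 = 6.
Year 1: $2,334 × 3/6 = $1,167. Book value $1,467.
Year 2: $2,334 × 2/6 = $778. Book value $689.
Accumulated through year 2 = $2,634 − $689 = $1,945.

$1,945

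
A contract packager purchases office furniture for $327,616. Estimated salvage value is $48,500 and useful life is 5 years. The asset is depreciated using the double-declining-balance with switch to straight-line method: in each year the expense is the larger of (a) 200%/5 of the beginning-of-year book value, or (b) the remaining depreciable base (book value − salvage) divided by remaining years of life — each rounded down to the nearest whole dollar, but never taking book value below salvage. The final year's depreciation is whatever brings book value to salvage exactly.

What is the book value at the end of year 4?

$48,500

Depreciable base = $327,616 − $48,500 = $279,116.
Year 1: DB = ⌊$327,616 × 200%/5⌋ = $131,046; SL = ⌊$279,116/5⌋ = $55,823 → take DB $131,046. Book value $196,570.
Year 2: DB = ⌊$196,570 × 200%/5⌋ = $78,628; SL = ⌊$148,070/4⌋ = $37,017 → take DB $78,628. Book value $117,942.
Year 3: DB = ⌊$117,942 × 200%/5⌋ = $47,176; SL = ⌊$69,442/3⌋ = $23,147 → take DB $47,176. Book value $70,766.
Year 4: DB = ⌊$70,766 × 200%/5⌋ = $28,306; SL = ⌊$22,266/2⌋ = $11,133 → take DB $28,306, capped at $22,266. Book value $48,500.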